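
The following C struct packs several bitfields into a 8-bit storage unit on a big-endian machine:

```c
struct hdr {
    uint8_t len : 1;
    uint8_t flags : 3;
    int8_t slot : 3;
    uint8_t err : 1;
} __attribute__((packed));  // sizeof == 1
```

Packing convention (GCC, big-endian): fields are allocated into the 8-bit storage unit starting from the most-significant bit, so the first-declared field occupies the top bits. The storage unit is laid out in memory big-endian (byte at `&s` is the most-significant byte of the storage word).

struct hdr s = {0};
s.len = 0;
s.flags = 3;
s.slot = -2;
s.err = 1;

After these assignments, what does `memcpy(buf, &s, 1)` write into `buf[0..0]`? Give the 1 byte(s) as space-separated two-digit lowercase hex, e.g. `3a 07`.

3d

[7+:1] len=0 & 0x1 = 0x0; word=0x00
[4+:3] flags=3 & 0x7 = 0x3; word=0x30
[1+:3] slot=-2 & 0x7 = 0x6; word=0x3c
[0+:1] err=1 & 0x1 = 0x1; word=0x3d
word = 0x3d → big-endian bytes:
  [0]=0x3d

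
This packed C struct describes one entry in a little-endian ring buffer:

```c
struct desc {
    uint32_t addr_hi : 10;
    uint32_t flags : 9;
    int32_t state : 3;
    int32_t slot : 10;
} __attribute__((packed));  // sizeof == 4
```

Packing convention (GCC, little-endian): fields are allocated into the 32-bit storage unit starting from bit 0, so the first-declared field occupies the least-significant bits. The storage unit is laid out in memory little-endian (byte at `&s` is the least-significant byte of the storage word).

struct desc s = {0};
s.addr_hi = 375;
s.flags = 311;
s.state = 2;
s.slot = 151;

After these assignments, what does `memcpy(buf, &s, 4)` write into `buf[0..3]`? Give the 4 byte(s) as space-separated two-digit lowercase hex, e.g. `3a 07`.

[0+:10] addr_hi=375 & 0x3ff = 0x177; word=0x00000177
[10+:9] flags=311 & 0x1ff = 0x137; word=0x0004dd77
[19+:3] state=2 & 0x7 = 0x2; word=0x0014dd77
[22+:10] slot=151 & 0x3ff = 0x97; word=0x25d4dd77
word = 0x25d4dd77 → little-endian bytes:
  [0]=0x77  [1]=0xdd  [2]=0xd4  [3]=0x25

77 dd d4 25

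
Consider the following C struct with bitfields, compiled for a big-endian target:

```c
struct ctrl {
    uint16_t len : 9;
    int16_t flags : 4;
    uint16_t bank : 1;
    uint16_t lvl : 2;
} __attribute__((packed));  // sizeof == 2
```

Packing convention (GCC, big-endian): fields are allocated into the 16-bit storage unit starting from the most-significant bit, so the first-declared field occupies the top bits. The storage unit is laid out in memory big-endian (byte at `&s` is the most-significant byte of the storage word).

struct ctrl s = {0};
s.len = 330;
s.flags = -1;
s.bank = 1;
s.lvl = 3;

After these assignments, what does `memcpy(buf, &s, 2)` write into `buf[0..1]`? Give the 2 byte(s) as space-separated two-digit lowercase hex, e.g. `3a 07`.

a5 7f

len:9 = 330 → 0x14a << 7 → word 0xa500
flags:4 = -1 → 0xf << 3 → word 0xa578
bank:1 = 1 → 0x1 << 2 → word 0xa57c
lvl:2 = 3 → 0x3 << 0 → word 0xa57f
word = 0xa57f → big-endian bytes:
  [0]=0xa5  [1]=0x7f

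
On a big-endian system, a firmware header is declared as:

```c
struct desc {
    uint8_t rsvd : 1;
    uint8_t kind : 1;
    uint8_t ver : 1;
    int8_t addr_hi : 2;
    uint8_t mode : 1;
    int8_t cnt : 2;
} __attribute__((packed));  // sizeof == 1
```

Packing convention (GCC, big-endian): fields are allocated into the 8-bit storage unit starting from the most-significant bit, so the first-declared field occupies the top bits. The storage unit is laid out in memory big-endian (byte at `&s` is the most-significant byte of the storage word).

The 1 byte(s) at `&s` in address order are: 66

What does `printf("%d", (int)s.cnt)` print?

-2

[0]=0x66 (big-endian) → word 0x66
rsvd [7+:1] = (word>>7) & 0x1 = 0
kind [6+:1] = (word>>6) & 0x1 = 1
ver [5+:1] = (word>>5) & 0x1 = 1
addr_hi [3+:2] = (word>>3) & 0x3 = 0
mode [2+:1] = (word>>2) & 0x1 = 1
cnt [0+:2] = (word>>0) & 0x3 = 2  ←
cnt signed 2b, MSB=1: 2 - 4 = -2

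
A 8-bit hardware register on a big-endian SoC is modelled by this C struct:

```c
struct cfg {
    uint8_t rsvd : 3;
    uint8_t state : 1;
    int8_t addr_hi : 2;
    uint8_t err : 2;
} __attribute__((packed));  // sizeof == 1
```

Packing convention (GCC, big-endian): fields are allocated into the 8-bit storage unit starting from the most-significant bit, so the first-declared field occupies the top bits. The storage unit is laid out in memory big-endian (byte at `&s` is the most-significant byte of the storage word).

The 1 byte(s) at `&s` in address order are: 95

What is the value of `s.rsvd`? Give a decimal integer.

[0]=0x95 (big-endian) → word 0x95
rsvd:3 @ bit 5 → (0x95>>5)&0x7 = 0x4  ←
state:1 @ bit 4 → (0x95>>4)&0x1 = 0x1
addr_hi:2 @ bit 2 → (0x95>>2)&0x3 = 0x1
err:2 @ bit 0 → (0x95>>0)&0x3 = 0x1

4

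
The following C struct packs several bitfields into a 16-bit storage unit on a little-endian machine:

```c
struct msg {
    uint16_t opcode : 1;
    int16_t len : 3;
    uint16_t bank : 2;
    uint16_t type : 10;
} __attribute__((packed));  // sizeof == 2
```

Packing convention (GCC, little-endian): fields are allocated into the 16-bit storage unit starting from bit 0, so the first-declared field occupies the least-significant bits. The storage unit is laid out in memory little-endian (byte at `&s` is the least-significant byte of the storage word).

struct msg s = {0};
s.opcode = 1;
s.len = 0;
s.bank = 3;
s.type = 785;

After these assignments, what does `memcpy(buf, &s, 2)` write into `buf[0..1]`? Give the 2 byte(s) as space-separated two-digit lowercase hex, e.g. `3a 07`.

opcode:1 = 1 → 0x1 << 0 → word 0x0001
len:3 = 0 → 0x0 << 1 → word 0x0001
bank:2 = 3 → 0x3 << 4 → word 0x0031
type:10 = 785 → 0x311 << 6 → word 0xc471
word = 0xc471 → little-endian bytes:
  [0]=0x71  [1]=0xc4

71 c4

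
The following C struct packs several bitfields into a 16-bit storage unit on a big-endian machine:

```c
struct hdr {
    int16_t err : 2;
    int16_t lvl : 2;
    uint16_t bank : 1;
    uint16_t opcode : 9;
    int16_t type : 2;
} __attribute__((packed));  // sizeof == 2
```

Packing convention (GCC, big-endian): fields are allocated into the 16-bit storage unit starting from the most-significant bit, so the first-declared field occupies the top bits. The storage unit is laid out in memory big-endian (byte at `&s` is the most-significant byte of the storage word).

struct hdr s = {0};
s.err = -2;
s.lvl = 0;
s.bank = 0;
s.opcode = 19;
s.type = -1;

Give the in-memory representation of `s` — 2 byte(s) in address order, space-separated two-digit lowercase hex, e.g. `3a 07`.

[14+:2] err=-2 & 0x3 = 0x2; word=0x8000
[12+:2] lvl=0 & 0x3 = 0x0; word=0x8000
[11+:1] bank=0 & 0x1 = 0x0; word=0x8000
[2+:9] opcode=19 & 0x1ff = 0x13; word=0x804c
[0+:2] type=-1 & 0x3 = 0x3; word=0x804f
word = 0x804f → big-endian bytes:
  [0]=0x80  [1]=0x4f

80 4f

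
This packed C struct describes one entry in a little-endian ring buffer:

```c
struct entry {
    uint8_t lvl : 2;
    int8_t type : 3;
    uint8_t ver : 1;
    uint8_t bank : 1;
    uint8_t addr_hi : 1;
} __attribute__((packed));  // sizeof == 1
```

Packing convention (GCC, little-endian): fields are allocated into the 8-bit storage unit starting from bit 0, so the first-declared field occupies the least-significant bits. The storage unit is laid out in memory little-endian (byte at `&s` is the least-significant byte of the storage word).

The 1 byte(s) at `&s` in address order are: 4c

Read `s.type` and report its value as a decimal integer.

3

[0]=0x4c (little-endian) → word 0x4c
lvl [0+:2] = (word>>0) & 0x3 = 0
type [2+:3] = (word>>2) & 0x7 = 3  ←
ver [5+:1] = (word>>5) & 0x1 = 0
bank [6+:1] = (word>>6) & 0x1 = 1
addr_hi [7+:1] = (word>>7) & 0x1 = 0
type signed 3b, MSB=0: value = 3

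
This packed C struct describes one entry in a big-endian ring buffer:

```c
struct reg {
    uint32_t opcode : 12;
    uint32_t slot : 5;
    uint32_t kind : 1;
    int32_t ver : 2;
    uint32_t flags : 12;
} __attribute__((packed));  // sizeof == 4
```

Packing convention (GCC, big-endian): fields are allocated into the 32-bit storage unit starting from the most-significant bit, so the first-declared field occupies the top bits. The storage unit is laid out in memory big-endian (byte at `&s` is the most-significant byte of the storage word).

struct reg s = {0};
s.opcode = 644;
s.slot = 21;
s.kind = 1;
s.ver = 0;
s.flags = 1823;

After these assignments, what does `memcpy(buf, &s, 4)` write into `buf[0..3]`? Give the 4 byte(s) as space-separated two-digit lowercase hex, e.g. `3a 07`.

28 4a c7 1f

opcode:12 = 644 → 0x284 << 20 → word 0x28400000
slot:5 = 21 → 0x15 << 15 → word 0x284a8000
kind:1 = 1 → 0x1 << 14 → word 0x284ac000
ver:2 = 0 → 0x0 << 12 → word 0x284ac000
flags:12 = 1823 → 0x71f << 0 → word 0x284ac71f
word = 0x284ac71f → big-endian bytes:
  [0]=0x28  [1]=0x4a  [2]=0xc7  [3]=0x1f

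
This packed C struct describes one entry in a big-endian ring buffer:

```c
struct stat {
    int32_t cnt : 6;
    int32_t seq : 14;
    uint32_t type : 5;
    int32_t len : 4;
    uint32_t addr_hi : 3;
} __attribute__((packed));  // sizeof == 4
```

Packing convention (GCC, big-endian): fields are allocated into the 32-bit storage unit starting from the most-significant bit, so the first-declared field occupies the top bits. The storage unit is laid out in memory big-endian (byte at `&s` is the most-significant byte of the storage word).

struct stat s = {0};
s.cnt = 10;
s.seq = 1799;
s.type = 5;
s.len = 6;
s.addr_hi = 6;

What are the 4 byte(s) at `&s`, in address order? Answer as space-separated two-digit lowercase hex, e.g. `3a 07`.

cnt:6 = 10 → 0xa << 26 → word 0x28000000
seq:14 = 1799 → 0x707 << 12 → word 0x28707000
type:5 = 5 → 0x5 << 7 → word 0x28707280
len:4 = 6 → 0x6 << 3 → word 0x287072b0
addr_hi:3 = 6 → 0x6 << 0 → word 0x287072b6
word = 0x287072b6 → big-endian bytes:
  [0]=0x28  [1]=0x70  [2]=0x72  [3]=0xb6

28 70 72 b6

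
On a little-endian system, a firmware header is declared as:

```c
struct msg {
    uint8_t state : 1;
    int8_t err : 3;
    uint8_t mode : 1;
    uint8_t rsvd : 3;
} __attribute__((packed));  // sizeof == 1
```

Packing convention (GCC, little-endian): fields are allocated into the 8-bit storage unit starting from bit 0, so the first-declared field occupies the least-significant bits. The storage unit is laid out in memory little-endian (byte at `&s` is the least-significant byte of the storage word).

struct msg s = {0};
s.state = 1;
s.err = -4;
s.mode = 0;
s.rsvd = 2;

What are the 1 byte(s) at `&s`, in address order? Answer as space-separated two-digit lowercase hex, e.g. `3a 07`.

state:1 = 1 → 0x1 << 0 → word 0x01
err:3 = -4 → 0x4 << 1 → word 0x09
mode:1 = 0 → 0x0 << 4 → word 0x09
rsvd:3 = 2 → 0x2 << 5 → word 0x49
word = 0x49 → little-endian bytes:
  [0]=0x49

49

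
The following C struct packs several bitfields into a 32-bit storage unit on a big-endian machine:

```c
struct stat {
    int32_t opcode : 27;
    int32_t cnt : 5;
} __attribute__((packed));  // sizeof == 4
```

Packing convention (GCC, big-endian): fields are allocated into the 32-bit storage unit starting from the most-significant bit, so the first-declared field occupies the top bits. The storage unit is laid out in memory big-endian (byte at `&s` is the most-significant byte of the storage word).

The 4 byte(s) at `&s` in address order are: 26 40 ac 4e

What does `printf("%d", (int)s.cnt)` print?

[0]=0x26 [1]=0x40 [2]=0xac [3]=0x4e (big-endian) → word 0x2640ac4e
opcode:27 @ bit 5 → (0x2640ac4e>>5)&0x7ffffff = 0x1320562
cnt:5 @ bit 0 → (0x2640ac4e>>0)&0x1f = 0xe  ←
cnt signed 5b, MSB=0: value = 14

14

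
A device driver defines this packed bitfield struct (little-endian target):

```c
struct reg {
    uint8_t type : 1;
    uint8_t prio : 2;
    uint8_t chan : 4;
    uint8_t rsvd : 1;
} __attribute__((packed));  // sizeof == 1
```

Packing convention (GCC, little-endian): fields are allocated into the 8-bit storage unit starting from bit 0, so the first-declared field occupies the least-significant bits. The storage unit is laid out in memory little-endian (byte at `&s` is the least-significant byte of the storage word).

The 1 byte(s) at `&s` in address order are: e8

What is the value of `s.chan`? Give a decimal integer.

13

[0]=0xe8 (little-endian) → word 0xe8
type:1 @ bit 0 → (0xe8>>0)&0x1 = 0x0
prio:2 @ bit 1 → (0xe8>>1)&0x3 = 0x0
chan:4 @ bit 3 → (0xe8>>3)&0xf = 0xd  ←
rsvd:1 @ bit 7 → (0xe8>>7)&0x1 = 0x1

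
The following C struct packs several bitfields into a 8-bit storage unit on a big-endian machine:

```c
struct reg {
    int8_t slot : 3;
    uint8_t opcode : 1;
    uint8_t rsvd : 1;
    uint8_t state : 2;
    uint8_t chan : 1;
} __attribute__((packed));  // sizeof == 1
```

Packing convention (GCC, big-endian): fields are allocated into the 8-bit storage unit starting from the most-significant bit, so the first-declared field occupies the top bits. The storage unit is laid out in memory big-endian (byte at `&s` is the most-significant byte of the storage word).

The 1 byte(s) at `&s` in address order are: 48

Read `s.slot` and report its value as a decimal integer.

[0]=0x48 (big-endian) → word 0x48
slot:3 @ bit 5 → (0x48>>5)&0x7 = 0x2  ←
opcode:1 @ bit 4 → (0x48>>4)&0x1 = 0x0
rsvd:1 @ bit 3 → (0x48>>3)&0x1 = 0x1
state:2 @ bit 1 → (0x48>>1)&0x3 = 0x0
chan:1 @ bit 0 → (0x48>>0)&0x1 = 0x0
slot signed 3b, MSB=0: value = 2

2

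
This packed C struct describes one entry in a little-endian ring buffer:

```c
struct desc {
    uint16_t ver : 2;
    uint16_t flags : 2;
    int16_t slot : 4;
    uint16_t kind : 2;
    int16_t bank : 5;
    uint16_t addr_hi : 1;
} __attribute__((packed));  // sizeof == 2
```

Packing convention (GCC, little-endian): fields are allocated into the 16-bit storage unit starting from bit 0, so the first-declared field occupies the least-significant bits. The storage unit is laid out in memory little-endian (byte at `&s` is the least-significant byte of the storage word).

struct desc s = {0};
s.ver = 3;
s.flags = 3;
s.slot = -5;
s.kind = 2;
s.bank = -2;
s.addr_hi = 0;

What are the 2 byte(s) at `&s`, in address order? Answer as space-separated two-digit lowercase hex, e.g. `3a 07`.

bf 7a

ver (2b) val=3 bits=0x3 at bit 0: 0x0003
flags (2b) val=3 bits=0x3 at bit 2: 0x000f
slot (4b) val=-5 bits=0xb at bit 4: 0x00bf
kind (2b) val=2 bits=0x2 at bit 8: 0x02bf
bank (5b) val=-2 bits=0x1e at bit 10: 0x7abf
addr_hi (1b) val=0 bits=0x0 at bit 15: 0x7abf
word = 0x7abf → little-endian bytes:
  [0]=0xbf  [1]=0x7a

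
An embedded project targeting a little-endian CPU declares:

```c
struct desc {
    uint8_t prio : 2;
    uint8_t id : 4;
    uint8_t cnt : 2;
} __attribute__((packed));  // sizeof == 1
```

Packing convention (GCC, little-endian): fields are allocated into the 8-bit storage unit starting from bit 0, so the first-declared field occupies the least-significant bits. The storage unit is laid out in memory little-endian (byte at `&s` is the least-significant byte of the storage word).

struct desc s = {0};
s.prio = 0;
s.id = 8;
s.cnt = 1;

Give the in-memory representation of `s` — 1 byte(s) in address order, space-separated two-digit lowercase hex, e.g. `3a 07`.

prio (2b) val=0 bits=0x0 at bit 0: 0x00
id (4b) val=8 bits=0x8 at bit 2: 0x20
cnt (2b) val=1 bits=0x1 at bit 6: 0x60
word = 0x60 → little-endian bytes:
  [0]=0x60

60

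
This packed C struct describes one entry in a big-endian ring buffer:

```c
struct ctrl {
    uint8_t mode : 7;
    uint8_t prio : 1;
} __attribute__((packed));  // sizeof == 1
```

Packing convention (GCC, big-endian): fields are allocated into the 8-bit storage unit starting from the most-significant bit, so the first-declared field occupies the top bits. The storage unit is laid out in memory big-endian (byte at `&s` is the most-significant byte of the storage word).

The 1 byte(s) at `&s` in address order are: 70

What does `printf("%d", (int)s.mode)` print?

56

[0]=0x70 (big-endian) → word 0x70
mode:7 @ bit 1 → (0x70>>1)&0x7f = 0x38  ←
prio:1 @ bit 0 → (0x70>>0)&0x1 = 0x0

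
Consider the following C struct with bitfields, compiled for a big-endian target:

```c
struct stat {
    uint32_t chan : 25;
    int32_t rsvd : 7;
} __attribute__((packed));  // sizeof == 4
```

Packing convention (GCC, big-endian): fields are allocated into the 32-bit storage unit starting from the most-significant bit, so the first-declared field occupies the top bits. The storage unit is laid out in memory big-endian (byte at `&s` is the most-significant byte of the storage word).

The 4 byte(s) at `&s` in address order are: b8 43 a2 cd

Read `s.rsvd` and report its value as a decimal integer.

[0]=0xb8 [1]=0x43 [2]=0xa2 [3]=0xcd (big-endian) → word 0xb843a2cd
chan:25 @ bit 7 → (0xb843a2cd>>7)&0x1ffffff = 0x1708745
rsvd:7 @ bit 0 → (0xb843a2cd>>0)&0x7f = 0x4d  ←
rsvd signed 7b, MSB=1: 77 - 128 = -51

-51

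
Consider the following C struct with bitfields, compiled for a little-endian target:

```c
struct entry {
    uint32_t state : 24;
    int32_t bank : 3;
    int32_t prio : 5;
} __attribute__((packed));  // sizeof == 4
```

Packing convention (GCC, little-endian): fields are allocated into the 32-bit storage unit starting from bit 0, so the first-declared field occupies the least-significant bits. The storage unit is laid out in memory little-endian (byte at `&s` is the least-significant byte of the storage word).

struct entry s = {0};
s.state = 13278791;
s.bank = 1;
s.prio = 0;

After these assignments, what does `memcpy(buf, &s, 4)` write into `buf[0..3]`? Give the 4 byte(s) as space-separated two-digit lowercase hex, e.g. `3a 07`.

47 9e ca 01

state (24b) val=13278791 bits=0xca9e47 at bit 0: 0x00ca9e47
bank (3b) val=1 bits=0x1 at bit 24: 0x01ca9e47
prio (5b) val=0 bits=0x0 at bit 27: 0x01ca9e47
word = 0x01ca9e47 → little-endian bytes:
  [0]=0x47  [1]=0x9e  [2]=0xca  [3]=0x01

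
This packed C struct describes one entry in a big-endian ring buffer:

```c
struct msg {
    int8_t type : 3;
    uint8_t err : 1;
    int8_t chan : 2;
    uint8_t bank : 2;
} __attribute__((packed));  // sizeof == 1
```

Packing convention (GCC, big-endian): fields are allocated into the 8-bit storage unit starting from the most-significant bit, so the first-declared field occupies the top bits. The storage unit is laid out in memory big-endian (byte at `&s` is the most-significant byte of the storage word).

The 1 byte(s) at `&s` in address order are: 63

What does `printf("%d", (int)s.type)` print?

3

[0]=0x63 (big-endian) → word 0x63
type [5+:3] = (word>>5) & 0x7 = 3  ←
err [4+:1] = (word>>4) & 0x1 = 0
chan [2+:2] = (word>>2) & 0x3 = 0
bank [0+:2] = (word>>0) & 0x3 = 3
type signed 3b, MSB=0: value = 3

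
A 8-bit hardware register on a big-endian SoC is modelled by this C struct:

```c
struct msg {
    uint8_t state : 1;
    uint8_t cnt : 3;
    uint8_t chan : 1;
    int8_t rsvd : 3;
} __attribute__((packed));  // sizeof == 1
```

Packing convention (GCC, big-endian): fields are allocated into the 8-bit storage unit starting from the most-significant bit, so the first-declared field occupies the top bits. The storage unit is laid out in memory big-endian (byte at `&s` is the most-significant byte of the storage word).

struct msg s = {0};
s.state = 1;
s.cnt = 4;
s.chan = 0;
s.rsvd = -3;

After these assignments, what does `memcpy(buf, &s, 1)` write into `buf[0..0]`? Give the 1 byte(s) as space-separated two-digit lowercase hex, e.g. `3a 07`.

c5

state:1 = 1 → 0x1 << 7 → word 0x80
cnt:3 = 4 → 0x4 << 4 → word 0xc0
chan:1 = 0 → 0x0 << 3 → word 0xc0
rsvd:3 = -3 → 0x5 << 0 → word 0xc5
word = 0xc5 → big-endian bytes:
  [0]=0xc5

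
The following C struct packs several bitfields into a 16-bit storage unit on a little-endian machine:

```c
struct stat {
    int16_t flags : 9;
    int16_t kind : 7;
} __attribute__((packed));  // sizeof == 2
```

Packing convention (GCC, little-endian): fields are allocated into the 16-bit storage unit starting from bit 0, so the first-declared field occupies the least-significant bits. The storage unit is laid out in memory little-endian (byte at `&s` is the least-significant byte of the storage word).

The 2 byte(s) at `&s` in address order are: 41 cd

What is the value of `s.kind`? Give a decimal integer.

[0]=0x41 [1]=0xcd (little-endian) → word 0xcd41
flags:9 @ bit 0 → (0xcd41>>0)&0x1ff = 0x141
kind:7 @ bit 9 → (0xcd41>>9)&0x7f = 0x66  ←
kind signed 7b, MSB=1: 102 - 128 = -26

-26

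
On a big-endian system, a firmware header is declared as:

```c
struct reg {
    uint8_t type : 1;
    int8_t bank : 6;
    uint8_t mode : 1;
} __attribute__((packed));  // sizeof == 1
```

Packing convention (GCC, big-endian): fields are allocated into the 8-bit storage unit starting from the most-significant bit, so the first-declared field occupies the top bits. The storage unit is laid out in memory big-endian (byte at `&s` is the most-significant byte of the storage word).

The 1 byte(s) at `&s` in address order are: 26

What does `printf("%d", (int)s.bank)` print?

19

[0]=0x26 (big-endian) → word 0x26
type:1 @ bit 7 → (0x26>>7)&0x1 = 0x0
bank:6 @ bit 1 → (0x26>>1)&0x3f = 0x13  ←
mode:1 @ bit 0 → (0x26>>0)&0x1 = 0x0
bank signed 6b, MSB=0: value = 19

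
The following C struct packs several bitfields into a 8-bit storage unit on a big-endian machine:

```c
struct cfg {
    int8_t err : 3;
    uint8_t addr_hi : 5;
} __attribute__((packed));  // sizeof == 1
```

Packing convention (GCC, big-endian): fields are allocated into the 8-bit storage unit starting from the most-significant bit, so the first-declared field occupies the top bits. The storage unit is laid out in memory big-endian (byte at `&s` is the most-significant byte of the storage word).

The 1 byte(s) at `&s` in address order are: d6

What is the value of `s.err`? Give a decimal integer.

-2

[0]=0xd6 (big-endian) → word 0xd6
err:3 @ bit 5 → (0xd6>>5)&0x7 = 0x6  ←
addr_hi:5 @ bit 0 → (0xd6>>0)&0x1f = 0x16
err signed 3b, MSB=1: 6 - 8 = -2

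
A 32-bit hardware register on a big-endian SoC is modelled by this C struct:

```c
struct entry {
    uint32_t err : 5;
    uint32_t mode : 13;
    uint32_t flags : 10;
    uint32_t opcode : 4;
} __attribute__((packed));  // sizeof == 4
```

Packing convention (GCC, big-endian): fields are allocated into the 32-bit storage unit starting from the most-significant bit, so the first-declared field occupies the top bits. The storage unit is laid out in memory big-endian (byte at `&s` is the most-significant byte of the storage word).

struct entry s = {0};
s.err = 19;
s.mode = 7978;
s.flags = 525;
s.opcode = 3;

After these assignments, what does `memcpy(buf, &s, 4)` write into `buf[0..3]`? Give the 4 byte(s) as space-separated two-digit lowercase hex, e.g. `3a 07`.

err (5b) val=19 bits=0x13 at bit 27: 0x98000000
mode (13b) val=7978 bits=0x1f2a at bit 14: 0x9fca8000
flags (10b) val=525 bits=0x20d at bit 4: 0x9fcaa0d0
opcode (4b) val=3 bits=0x3 at bit 0: 0x9fcaa0d3
word = 0x9fcaa0d3 → big-endian bytes:
  [0]=0x9f  [1]=0xca  [2]=0xa0  [3]=0xd3

9f ca a0 d3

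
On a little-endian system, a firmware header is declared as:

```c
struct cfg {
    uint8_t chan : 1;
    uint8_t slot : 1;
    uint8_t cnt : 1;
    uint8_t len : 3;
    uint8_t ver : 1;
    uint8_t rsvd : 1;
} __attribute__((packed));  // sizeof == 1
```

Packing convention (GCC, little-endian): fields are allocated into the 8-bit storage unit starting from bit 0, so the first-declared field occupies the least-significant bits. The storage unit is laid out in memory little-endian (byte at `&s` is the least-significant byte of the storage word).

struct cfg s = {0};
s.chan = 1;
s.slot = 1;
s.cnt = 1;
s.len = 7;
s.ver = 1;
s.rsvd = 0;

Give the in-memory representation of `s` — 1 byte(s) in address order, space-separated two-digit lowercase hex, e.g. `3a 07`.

7f

chan:1 = 1 → 0x1 << 0 → word 0x01
slot:1 = 1 → 0x1 << 1 → word 0x03
cnt:1 = 1 → 0x1 << 2 → word 0x07
len:3 = 7 → 0x7 << 3 → word 0x3f
ver:1 = 1 → 0x1 << 6 → word 0x7f
rsvd:1 = 0 → 0x0 << 7 → word 0x7f
word = 0x7f → little-endian bytes:
  [0]=0x7f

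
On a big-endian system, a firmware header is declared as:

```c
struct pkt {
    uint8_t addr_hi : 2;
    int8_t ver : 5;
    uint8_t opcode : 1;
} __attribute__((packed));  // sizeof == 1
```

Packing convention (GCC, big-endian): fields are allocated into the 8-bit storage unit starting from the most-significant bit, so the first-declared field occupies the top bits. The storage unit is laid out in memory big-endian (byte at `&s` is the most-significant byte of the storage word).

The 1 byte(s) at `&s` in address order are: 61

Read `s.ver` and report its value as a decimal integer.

-16

[0]=0x61 (big-endian) → word 0x61
addr_hi [6+:2] = (word>>6) & 0x3 = 1
ver [1+:5] = (word>>1) & 0x1f = 16  ←
opcode [0+:1] = (word>>0) & 0x1 = 1
ver signed 5b, MSB=1: 16 - 32 = -16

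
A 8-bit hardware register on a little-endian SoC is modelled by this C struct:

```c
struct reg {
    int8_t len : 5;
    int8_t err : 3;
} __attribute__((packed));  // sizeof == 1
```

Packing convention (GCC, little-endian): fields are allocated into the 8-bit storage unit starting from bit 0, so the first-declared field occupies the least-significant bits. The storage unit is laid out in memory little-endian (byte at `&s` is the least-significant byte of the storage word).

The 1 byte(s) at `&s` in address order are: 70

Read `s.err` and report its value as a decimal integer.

[0]=0x70 (little-endian) → word 0x70
len [0+:5] = (word>>0) & 0x1f = 16
err [5+:3] = (word>>5) & 0x7 = 3  ←
err signed 3b, MSB=0: value = 3

3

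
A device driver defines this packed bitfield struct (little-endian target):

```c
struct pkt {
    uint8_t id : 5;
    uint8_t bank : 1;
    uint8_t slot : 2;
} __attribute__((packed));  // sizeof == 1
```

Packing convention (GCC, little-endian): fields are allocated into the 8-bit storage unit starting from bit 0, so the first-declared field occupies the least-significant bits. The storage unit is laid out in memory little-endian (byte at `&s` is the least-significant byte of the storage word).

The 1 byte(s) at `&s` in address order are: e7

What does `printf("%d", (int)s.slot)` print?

3

[0]=0xe7 (little-endian) → word 0xe7
id [0+:5] = (word>>0) & 0x1f = 7
bank [5+:1] = (word>>5) & 0x1 = 1
slot [6+:2] = (word>>6) & 0x3 = 3  ←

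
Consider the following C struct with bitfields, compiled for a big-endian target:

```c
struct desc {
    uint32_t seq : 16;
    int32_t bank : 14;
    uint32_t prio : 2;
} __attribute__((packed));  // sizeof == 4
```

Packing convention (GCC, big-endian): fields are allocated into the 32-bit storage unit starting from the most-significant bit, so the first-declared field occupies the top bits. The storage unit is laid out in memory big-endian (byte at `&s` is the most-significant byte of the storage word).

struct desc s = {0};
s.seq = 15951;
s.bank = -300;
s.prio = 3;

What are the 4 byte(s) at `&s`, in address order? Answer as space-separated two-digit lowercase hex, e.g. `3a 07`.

seq (16b) val=15951 bits=0x3e4f at bit 16: 0x3e4f0000
bank (14b) val=-300 bits=0x3ed4 at bit 2: 0x3e4ffb50
prio (2b) val=3 bits=0x3 at bit 0: 0x3e4ffb53
word = 0x3e4ffb53 → big-endian bytes:
  [0]=0x3e  [1]=0x4f  [2]=0xfb  [3]=0x53

3e 4f fb 53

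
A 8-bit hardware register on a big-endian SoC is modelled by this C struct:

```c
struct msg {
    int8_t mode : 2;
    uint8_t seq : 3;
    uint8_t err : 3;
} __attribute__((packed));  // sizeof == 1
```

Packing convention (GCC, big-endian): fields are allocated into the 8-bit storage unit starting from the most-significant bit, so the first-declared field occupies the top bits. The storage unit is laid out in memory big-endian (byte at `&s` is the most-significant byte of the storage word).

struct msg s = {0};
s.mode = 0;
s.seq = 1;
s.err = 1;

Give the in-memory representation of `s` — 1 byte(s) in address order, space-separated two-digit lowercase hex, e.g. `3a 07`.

09

[6+:2] mode=0 & 0x3 = 0x0; word=0x00
[3+:3] seq=1 & 0x7 = 0x1; word=0x08
[0+:3] err=1 & 0x7 = 0x1; word=0x09
word = 0x09 → big-endian bytes:
  [0]=0x09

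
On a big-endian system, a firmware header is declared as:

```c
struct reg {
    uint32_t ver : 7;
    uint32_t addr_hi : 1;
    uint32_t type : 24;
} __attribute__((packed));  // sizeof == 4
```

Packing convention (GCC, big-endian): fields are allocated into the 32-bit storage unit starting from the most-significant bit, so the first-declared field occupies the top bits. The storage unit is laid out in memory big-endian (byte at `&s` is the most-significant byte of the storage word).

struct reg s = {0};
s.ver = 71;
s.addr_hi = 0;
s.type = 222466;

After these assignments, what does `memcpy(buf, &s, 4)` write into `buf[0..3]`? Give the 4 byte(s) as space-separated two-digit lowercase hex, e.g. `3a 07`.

8e 03 65 02

ver (7b) val=71 bits=0x47 at bit 25: 0x8e000000
addr_hi (1b) val=0 bits=0x0 at bit 24: 0x8e000000
type (24b) val=222466 bits=0x36502 at bit 0: 0x8e036502
word = 0x8e036502 → big-endian bytes:
  [0]=0x8e  [1]=0x03  [2]=0x65  [3]=0x02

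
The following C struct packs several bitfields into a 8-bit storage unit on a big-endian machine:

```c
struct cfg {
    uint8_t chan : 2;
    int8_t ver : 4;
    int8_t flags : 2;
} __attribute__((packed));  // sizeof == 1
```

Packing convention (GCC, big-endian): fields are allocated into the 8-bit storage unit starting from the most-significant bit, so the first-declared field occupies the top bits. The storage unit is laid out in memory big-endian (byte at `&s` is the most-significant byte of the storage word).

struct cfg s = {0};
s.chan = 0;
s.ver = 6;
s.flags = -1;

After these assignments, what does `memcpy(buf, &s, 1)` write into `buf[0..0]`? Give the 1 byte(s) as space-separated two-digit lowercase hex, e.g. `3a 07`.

[6+:2] chan=0 & 0x3 = 0x0; word=0x00
[2+:4] ver=6 & 0xf = 0x6; word=0x18
[0+:2] flags=-1 & 0x3 = 0x3; word=0x1b
word = 0x1b → big-endian bytes:
  [0]=0x1b

1b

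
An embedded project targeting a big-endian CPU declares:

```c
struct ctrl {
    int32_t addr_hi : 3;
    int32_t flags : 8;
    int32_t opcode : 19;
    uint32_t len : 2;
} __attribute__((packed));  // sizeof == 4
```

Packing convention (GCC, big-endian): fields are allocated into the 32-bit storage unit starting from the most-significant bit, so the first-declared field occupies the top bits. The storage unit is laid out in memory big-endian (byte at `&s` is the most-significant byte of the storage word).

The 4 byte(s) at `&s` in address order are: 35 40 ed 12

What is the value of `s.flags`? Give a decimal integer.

-86

[0]=0x35 [1]=0x40 [2]=0xed [3]=0x12 (big-endian) → word 0x3540ed12
addr_hi [29+:3] = (word>>29) & 0x7 = 1
flags [21+:8] = (word>>21) & 0xff = 170  ←
opcode [2+:19] = (word>>2) & 0x7ffff = 15172
len [0+:2] = (word>>0) & 0x3 = 2
flags signed 8b, MSB=1: 170 - 256 = -86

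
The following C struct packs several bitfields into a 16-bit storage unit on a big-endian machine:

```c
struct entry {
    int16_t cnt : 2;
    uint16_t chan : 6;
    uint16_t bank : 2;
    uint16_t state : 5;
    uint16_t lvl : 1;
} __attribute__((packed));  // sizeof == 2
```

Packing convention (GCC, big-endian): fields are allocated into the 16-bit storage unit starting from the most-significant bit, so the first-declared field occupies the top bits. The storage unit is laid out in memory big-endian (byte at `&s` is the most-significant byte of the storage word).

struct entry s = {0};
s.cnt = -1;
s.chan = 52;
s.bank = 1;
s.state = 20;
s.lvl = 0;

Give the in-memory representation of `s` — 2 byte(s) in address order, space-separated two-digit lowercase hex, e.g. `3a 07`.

f4 68

[14+:2] cnt=-1 & 0x3 = 0x3; word=0xc000
[8+:6] chan=52 & 0x3f = 0x34; word=0xf400
[6+:2] bank=1 & 0x3 = 0x1; word=0xf440
[1+:5] state=20 & 0x1f = 0x14; word=0xf468
[0+:1] lvl=0 & 0x1 = 0x0; word=0xf468
word = 0xf468 → big-endian bytes:
  [0]=0xf4  [1]=0x68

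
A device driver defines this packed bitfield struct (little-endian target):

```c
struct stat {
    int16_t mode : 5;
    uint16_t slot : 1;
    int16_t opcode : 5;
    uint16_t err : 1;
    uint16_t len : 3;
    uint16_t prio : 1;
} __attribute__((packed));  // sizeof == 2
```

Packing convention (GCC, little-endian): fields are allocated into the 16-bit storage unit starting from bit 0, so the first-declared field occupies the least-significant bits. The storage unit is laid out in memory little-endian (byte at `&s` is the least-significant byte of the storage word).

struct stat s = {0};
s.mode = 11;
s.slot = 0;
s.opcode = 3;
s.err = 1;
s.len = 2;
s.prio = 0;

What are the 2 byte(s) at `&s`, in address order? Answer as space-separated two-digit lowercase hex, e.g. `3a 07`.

cb 28

mode (5b) val=11 bits=0xb at bit 0: 0x000b
slot (1b) val=0 bits=0x0 at bit 5: 0x000b
opcode (5b) val=3 bits=0x3 at bit 6: 0x00cb
err (1b) val=1 bits=0x1 at bit 11: 0x08cb
len (3b) val=2 bits=0x2 at bit 12: 0x28cb
prio (1b) val=0 bits=0x0 at bit 15: 0x28cb
word = 0x28cb → little-endian bytes:
  [0]=0xcb  [1]=0x28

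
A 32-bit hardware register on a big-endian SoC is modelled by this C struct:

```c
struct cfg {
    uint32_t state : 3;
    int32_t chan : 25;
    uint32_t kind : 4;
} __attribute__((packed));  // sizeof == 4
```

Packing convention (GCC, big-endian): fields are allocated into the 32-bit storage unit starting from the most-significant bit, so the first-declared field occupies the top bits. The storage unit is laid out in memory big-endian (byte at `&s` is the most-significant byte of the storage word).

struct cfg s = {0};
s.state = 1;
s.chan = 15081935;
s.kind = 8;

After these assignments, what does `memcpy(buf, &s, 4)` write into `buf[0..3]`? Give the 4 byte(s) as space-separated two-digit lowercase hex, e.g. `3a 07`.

state (3b) val=1 bits=0x1 at bit 29: 0x20000000
chan (25b) val=15081935 bits=0xe621cf at bit 4: 0x2e621cf0
kind (4b) val=8 bits=0x8 at bit 0: 0x2e621cf8
word = 0x2e621cf8 → big-endian bytes:
  [0]=0x2e  [1]=0x62  [2]=0x1c  [3]=0xf8

2e 62 1c f8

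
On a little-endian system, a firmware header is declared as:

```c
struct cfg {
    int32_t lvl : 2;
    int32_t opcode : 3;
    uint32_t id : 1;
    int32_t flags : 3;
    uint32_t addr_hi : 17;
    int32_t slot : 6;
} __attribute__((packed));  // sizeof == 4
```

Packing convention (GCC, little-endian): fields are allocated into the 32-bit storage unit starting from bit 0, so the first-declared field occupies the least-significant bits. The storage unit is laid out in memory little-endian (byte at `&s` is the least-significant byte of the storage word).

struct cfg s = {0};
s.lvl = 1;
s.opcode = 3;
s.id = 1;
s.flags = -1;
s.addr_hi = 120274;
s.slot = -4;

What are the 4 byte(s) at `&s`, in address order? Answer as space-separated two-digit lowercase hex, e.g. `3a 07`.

lvl (2b) val=1 bits=0x1 at bit 0: 0x00000001
opcode (3b) val=3 bits=0x3 at bit 2: 0x0000000d
id (1b) val=1 bits=0x1 at bit 5: 0x0000002d
flags (3b) val=-1 bits=0x7 at bit 6: 0x000001ed
addr_hi (17b) val=120274 bits=0x1d5d2 at bit 9: 0x03aba5ed
slot (6b) val=-4 bits=0x3c at bit 26: 0xf3aba5ed
word = 0xf3aba5ed → little-endian bytes:
  [0]=0xed  [1]=0xa5  [2]=0xab  [3]=0xf3

ed a5 ab f3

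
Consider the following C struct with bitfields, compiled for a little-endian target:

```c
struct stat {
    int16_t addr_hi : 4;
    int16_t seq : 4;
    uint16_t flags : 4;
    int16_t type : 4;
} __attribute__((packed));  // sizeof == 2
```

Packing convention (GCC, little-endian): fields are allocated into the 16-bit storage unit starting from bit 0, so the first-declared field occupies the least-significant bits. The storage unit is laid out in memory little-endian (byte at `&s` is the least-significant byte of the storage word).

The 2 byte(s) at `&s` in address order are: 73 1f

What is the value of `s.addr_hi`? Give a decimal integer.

[0]=0x73 [1]=0x1f (little-endian) → word 0x1f73
addr_hi:4 @ bit 0 → (0x1f73>>0)&0xf = 0x3  ←
seq:4 @ bit 4 → (0x1f73>>4)&0xf = 0x7
flags:4 @ bit 8 → (0x1f73>>8)&0xf = 0xf
type:4 @ bit 12 → (0x1f73>>12)&0xf = 0x1
addr_hi signed 4b, MSB=0: value = 3

3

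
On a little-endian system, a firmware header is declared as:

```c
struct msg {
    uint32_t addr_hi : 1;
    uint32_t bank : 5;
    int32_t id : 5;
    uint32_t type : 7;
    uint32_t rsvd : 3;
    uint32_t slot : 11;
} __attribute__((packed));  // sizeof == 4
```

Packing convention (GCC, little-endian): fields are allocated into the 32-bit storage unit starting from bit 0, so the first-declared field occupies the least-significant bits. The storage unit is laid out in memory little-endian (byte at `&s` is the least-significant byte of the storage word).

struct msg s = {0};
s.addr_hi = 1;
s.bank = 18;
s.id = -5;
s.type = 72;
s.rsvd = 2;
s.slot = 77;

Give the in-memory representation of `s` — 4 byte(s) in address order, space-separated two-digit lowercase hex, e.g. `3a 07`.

addr_hi:1 = 1 → 0x1 << 0 → word 0x00000001
bank:5 = 18 → 0x12 << 1 → word 0x00000025
id:5 = -5 → 0x1b << 6 → word 0x000006e5
type:7 = 72 → 0x48 << 11 → word 0x000246e5
rsvd:3 = 2 → 0x2 << 18 → word 0x000a46e5
slot:11 = 77 → 0x4d << 21 → word 0x09aa46e5
word = 0x09aa46e5 → little-endian bytes:
  [0]=0xe5  [1]=0x46  [2]=0xaa  [3]=0x09

e5 46 aa 09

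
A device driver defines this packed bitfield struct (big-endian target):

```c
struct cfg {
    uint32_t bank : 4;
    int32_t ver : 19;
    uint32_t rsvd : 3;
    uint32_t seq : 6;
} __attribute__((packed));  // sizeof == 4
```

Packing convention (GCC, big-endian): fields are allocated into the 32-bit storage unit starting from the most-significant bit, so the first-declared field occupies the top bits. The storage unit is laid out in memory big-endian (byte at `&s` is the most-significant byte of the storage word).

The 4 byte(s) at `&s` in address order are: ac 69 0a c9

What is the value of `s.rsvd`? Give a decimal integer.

3

[0]=0xac [1]=0x69 [2]=0x0a [3]=0xc9 (big-endian) → word 0xac690ac9
bank [28+:4] = (word>>28) & 0xf = 10
ver [9+:19] = (word>>9) & 0x7ffff = 406661
rsvd [6+:3] = (word>>6) & 0x7 = 3  ←
seq [0+:6] = (word>>0) & 0x3f = 9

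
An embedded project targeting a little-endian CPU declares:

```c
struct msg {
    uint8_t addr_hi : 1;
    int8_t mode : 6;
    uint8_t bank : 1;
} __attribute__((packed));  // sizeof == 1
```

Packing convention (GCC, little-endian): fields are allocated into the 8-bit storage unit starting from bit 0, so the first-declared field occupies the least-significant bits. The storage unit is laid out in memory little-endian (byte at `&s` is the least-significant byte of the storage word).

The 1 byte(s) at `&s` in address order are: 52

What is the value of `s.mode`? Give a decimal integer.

[0]=0x52 (little-endian) → word 0x52
addr_hi [0+:1] = (word>>0) & 0x1 = 0
mode [1+:6] = (word>>1) & 0x3f = 41  ←
bank [7+:1] = (word>>7) & 0x1 = 0
mode signed 6b, MSB=1: 41 - 64 = -23

-23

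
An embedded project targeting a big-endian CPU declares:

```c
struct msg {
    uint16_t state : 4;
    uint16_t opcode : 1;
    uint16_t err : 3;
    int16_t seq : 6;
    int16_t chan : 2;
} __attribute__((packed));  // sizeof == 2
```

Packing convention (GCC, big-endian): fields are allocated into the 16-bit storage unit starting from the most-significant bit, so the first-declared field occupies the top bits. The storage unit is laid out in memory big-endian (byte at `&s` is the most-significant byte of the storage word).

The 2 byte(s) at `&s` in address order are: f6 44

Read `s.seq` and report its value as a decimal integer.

17

[0]=0xf6 [1]=0x44 (big-endian) → word 0xf644
state [12+:4] = (word>>12) & 0xf = 15
opcode [11+:1] = (word>>11) & 0x1 = 0
err [8+:3] = (word>>8) & 0x7 = 6
seq [2+:6] = (word>>2) & 0x3f = 17  ←
chan [0+:2] = (word>>0) & 0x3 = 0
seq signed 6b, MSB=0: value = 17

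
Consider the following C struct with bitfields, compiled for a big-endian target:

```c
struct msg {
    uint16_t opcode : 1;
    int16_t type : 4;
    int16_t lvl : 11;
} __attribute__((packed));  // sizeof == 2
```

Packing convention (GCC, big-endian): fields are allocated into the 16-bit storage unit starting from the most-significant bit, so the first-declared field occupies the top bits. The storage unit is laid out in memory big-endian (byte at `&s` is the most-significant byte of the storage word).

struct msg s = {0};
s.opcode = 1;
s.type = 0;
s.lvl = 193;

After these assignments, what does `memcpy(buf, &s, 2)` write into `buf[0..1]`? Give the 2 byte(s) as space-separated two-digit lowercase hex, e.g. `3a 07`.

opcode:1 = 1 → 0x1 << 15 → word 0x8000
type:4 = 0 → 0x0 << 11 → word 0x8000
lvl:11 = 193 → 0xc1 << 0 → word 0x80c1
word = 0x80c1 → big-endian bytes:
  [0]=0x80  [1]=0xc1

80 c1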